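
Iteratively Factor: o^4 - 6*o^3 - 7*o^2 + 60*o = (o)*(o^3 - 6*o^2 - 7*o + 60) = o*(o - 4)*(o^2 - 2*o - 15) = o*(o - 4)*(o + 3)*(o - 5)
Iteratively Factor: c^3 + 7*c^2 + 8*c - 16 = (c + 4)*(c^2 + 3*c - 4) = (c - 1)*(c + 4)*(c + 4)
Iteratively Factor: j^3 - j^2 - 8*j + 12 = (j + 3)*(j^2 - 4*j + 4) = (j - 2)*(j + 3)*(j - 2)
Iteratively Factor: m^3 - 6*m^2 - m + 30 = (m - 5)*(m^2 - m - 6) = (m - 5)*(m + 2)*(m - 3)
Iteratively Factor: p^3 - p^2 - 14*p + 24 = (p - 2)*(p^2 + p - 12) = (p - 2)*(p + 4)*(p - 3)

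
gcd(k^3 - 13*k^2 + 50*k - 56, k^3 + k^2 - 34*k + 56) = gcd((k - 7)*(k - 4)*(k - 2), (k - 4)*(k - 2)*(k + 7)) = k^2 - 6*k + 8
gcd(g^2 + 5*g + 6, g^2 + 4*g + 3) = g + 3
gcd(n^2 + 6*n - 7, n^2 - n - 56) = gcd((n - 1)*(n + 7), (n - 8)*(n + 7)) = n + 7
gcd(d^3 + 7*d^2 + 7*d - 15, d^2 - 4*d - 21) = d + 3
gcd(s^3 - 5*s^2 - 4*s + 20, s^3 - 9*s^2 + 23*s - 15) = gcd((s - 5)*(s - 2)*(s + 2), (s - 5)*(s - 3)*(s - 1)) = s - 5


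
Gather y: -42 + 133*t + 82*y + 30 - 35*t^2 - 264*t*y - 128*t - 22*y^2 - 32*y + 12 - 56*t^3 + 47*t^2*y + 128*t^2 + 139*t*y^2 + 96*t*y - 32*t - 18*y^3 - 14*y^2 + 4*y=-56*t^3 + 93*t^2 - 27*t - 18*y^3 + y^2*(139*t - 36) + y*(47*t^2 - 168*t + 54)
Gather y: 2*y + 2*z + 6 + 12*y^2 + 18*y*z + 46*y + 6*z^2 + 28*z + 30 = 12*y^2 + y*(18*z + 48) + 6*z^2 + 30*z + 36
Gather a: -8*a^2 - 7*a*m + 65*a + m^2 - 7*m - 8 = -8*a^2 + a*(65 - 7*m) + m^2 - 7*m - 8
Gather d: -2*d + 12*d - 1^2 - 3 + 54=10*d + 50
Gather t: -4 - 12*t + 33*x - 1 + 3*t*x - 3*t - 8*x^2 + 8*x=t*(3*x - 15) - 8*x^2 + 41*x - 5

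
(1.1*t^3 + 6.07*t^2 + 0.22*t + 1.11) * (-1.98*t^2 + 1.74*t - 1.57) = -2.178*t^5 - 10.1046*t^4 + 8.3992*t^3 - 11.3449*t^2 + 1.586*t - 1.7427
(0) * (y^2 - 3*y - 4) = 0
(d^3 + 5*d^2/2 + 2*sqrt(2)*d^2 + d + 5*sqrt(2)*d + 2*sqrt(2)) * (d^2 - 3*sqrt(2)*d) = d^5 - sqrt(2)*d^4 + 5*d^4/2 - 11*d^3 - 5*sqrt(2)*d^3/2 - 30*d^2 - sqrt(2)*d^2 - 12*d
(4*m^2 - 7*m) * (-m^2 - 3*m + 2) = -4*m^4 - 5*m^3 + 29*m^2 - 14*m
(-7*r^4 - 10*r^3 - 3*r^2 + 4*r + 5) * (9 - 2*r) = 14*r^5 - 43*r^4 - 84*r^3 - 35*r^2 + 26*r + 45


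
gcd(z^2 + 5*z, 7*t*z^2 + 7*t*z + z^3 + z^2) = z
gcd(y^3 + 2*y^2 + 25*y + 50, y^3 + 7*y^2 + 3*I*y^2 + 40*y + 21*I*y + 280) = y - 5*I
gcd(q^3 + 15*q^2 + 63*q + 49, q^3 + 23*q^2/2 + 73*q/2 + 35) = q + 7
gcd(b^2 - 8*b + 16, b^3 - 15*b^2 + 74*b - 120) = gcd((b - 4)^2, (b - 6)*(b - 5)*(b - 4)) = b - 4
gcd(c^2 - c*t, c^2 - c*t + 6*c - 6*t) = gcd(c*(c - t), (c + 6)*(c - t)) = -c + t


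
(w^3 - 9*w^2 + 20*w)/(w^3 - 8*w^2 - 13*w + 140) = w*(w - 4)/(w^2 - 3*w - 28)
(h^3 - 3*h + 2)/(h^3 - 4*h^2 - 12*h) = (h^2 - 2*h + 1)/(h*(h - 6))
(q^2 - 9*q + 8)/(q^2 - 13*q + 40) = (q - 1)/(q - 5)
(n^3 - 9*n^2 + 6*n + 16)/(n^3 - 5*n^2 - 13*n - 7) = (n^2 - 10*n + 16)/(n^2 - 6*n - 7)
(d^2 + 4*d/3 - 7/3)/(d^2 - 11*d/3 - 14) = (d - 1)/(d - 6)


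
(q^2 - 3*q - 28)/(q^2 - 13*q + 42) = (q + 4)/(q - 6)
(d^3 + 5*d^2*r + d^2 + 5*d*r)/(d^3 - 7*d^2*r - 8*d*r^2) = (-d^2 - 5*d*r - d - 5*r)/(-d^2 + 7*d*r + 8*r^2)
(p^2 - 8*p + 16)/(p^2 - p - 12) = (p - 4)/(p + 3)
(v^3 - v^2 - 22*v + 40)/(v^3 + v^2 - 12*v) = (v^3 - v^2 - 22*v + 40)/(v*(v^2 + v - 12))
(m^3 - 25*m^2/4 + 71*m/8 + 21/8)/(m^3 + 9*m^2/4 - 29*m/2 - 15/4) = (m - 7/2)/(m + 5)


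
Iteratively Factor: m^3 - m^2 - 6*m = (m - 3)*(m^2 + 2*m) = m*(m - 3)*(m + 2)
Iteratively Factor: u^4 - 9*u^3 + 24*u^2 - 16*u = (u - 4)*(u^3 - 5*u^2 + 4*u) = (u - 4)*(u - 1)*(u^2 - 4*u) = u*(u - 4)*(u - 1)*(u - 4)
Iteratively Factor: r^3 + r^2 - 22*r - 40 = (r - 5)*(r^2 + 6*r + 8) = (r - 5)*(r + 2)*(r + 4)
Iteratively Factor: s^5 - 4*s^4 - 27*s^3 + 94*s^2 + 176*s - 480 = (s + 4)*(s^4 - 8*s^3 + 5*s^2 + 74*s - 120) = (s - 4)*(s + 4)*(s^3 - 4*s^2 - 11*s + 30) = (s - 4)*(s - 2)*(s + 4)*(s^2 - 2*s - 15) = (s - 5)*(s - 4)*(s - 2)*(s + 4)*(s + 3)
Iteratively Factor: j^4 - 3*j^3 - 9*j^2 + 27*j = (j + 3)*(j^3 - 6*j^2 + 9*j) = (j - 3)*(j + 3)*(j^2 - 3*j) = j*(j - 3)*(j + 3)*(j - 3)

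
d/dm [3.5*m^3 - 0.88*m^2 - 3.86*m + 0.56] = 10.5*m^2 - 1.76*m - 3.86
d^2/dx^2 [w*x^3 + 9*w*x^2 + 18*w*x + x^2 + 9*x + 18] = 6*w*x + 18*w + 2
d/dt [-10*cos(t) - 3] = 10*sin(t)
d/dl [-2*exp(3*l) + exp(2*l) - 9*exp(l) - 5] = (-6*exp(2*l) + 2*exp(l) - 9)*exp(l)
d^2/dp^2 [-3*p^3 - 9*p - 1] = -18*p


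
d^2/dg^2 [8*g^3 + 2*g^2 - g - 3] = 48*g + 4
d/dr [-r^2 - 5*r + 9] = -2*r - 5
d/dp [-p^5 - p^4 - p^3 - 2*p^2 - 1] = p*(-5*p^3 - 4*p^2 - 3*p - 4)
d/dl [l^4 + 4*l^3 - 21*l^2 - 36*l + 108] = 4*l^3 + 12*l^2 - 42*l - 36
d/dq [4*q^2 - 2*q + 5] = 8*q - 2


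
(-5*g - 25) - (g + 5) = -6*g - 30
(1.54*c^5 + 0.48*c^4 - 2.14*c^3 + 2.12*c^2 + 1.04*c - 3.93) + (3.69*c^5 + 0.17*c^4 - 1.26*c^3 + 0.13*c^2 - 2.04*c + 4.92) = 5.23*c^5 + 0.65*c^4 - 3.4*c^3 + 2.25*c^2 - 1.0*c + 0.99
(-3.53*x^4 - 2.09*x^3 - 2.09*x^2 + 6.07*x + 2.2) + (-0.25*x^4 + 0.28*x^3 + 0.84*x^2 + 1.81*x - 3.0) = -3.78*x^4 - 1.81*x^3 - 1.25*x^2 + 7.88*x - 0.8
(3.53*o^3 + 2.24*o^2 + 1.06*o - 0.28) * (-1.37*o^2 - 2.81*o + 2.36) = -4.8361*o^5 - 12.9881*o^4 + 0.584199999999999*o^3 + 2.6914*o^2 + 3.2884*o - 0.6608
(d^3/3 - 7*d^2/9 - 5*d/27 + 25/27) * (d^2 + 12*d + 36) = d^5/3 + 29*d^4/9 + 67*d^3/27 - 791*d^2/27 + 40*d/9 + 100/3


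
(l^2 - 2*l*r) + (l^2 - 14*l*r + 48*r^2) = 2*l^2 - 16*l*r + 48*r^2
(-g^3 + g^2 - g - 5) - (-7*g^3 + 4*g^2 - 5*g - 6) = 6*g^3 - 3*g^2 + 4*g + 1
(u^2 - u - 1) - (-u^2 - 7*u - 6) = 2*u^2 + 6*u + 5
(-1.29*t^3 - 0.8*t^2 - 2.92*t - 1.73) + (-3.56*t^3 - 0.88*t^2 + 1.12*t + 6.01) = -4.85*t^3 - 1.68*t^2 - 1.8*t + 4.28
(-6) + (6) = 0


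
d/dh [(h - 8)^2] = 2*h - 16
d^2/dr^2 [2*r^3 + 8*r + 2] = 12*r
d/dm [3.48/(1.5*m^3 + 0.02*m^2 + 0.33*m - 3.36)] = (-15.66*m^2 - 0.1392*m - 1.1484)/(1.5*m^3 + 0.02*m^2 + 0.33*m - 3.36)^2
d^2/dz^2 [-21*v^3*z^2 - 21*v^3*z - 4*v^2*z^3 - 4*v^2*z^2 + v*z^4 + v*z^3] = 2*v*(-21*v^2 - 12*v*z - 4*v + 6*z^2 + 3*z)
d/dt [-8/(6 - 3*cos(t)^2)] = 32*sin(2*t)/(3*(3 - cos(2*t))^2)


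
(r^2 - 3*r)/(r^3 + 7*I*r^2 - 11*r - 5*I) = r*(r - 3)/(r^3 + 7*I*r^2 - 11*r - 5*I)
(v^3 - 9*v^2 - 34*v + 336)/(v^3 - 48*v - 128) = (v^2 - v - 42)/(v^2 + 8*v + 16)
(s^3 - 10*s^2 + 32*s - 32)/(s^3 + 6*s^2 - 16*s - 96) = (s^2 - 6*s + 8)/(s^2 + 10*s + 24)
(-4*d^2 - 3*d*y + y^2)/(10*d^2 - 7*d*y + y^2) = (-4*d^2 - 3*d*y + y^2)/(10*d^2 - 7*d*y + y^2)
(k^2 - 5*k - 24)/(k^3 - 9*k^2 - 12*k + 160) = (k + 3)/(k^2 - k - 20)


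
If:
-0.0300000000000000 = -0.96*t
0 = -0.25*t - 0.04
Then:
No Solution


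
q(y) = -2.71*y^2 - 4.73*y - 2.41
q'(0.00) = -4.73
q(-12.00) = -335.89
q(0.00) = -2.41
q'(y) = -5.42*y - 4.73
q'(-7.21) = 34.35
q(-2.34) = -6.18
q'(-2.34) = 7.95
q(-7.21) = -109.18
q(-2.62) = -8.62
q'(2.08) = -16.00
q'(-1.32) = 2.42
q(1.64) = -17.46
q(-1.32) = -0.89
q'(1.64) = -13.62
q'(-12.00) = 60.31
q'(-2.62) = 9.47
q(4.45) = -77.12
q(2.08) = -23.97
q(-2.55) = -7.97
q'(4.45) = -28.85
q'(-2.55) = 9.09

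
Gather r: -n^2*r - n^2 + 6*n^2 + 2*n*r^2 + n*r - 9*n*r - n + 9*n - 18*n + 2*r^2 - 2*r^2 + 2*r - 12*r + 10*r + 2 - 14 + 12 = 5*n^2 + 2*n*r^2 - 10*n + r*(-n^2 - 8*n)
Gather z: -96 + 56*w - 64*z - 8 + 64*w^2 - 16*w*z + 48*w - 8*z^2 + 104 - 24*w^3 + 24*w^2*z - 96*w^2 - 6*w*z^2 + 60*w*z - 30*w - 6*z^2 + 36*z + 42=-24*w^3 - 32*w^2 + 74*w + z^2*(-6*w - 14) + z*(24*w^2 + 44*w - 28) + 42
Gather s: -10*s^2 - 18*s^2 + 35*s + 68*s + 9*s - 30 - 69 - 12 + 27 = -28*s^2 + 112*s - 84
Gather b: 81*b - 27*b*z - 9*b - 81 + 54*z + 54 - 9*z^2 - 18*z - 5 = b*(72 - 27*z) - 9*z^2 + 36*z - 32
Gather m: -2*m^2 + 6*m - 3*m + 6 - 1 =-2*m^2 + 3*m + 5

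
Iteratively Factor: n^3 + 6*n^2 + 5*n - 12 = (n + 4)*(n^2 + 2*n - 3) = (n + 3)*(n + 4)*(n - 1)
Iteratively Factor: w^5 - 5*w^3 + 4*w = (w + 1)*(w^4 - w^3 - 4*w^2 + 4*w) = (w - 2)*(w + 1)*(w^3 + w^2 - 2*w) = (w - 2)*(w + 1)*(w + 2)*(w^2 - w) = (w - 2)*(w - 1)*(w + 1)*(w + 2)*(w)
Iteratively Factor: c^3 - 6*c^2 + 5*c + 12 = (c - 4)*(c^2 - 2*c - 3) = (c - 4)*(c - 3)*(c + 1)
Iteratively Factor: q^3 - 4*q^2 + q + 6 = (q - 3)*(q^2 - q - 2) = (q - 3)*(q - 2)*(q + 1)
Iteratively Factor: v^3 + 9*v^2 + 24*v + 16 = (v + 4)*(v^2 + 5*v + 4) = (v + 1)*(v + 4)*(v + 4)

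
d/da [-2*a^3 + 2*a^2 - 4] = 2*a*(2 - 3*a)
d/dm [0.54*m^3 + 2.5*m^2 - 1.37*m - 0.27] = 1.62*m^2 + 5.0*m - 1.37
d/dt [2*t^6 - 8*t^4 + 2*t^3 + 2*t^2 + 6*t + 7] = 12*t^5 - 32*t^3 + 6*t^2 + 4*t + 6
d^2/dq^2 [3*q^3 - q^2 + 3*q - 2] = 18*q - 2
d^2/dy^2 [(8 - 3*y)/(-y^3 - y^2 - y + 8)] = 2*((3*y - 8)*(3*y^2 + 2*y + 1)^2 - (9*y^2 + 6*y + (3*y - 8)*(3*y + 1) + 3)*(y^3 + y^2 + y - 8))/(y^3 + y^2 + y - 8)^3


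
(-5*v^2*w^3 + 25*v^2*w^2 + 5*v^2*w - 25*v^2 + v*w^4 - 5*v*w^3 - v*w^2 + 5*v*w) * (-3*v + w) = 15*v^3*w^3 - 75*v^3*w^2 - 15*v^3*w + 75*v^3 - 8*v^2*w^4 + 40*v^2*w^3 + 8*v^2*w^2 - 40*v^2*w + v*w^5 - 5*v*w^4 - v*w^3 + 5*v*w^2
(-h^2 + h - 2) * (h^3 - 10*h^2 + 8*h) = -h^5 + 11*h^4 - 20*h^3 + 28*h^2 - 16*h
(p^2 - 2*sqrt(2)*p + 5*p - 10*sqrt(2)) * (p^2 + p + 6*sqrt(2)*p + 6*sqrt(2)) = p^4 + 4*sqrt(2)*p^3 + 6*p^3 - 19*p^2 + 24*sqrt(2)*p^2 - 144*p + 20*sqrt(2)*p - 120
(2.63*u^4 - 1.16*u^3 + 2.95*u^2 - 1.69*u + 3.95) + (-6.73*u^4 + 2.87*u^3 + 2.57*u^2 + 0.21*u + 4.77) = -4.1*u^4 + 1.71*u^3 + 5.52*u^2 - 1.48*u + 8.72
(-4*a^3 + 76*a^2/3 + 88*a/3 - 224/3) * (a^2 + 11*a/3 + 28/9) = -4*a^5 + 32*a^4/3 + 988*a^3/9 + 3016*a^2/27 - 4928*a/27 - 6272/27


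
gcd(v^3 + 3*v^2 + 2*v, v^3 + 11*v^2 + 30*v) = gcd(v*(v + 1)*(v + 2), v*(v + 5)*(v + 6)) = v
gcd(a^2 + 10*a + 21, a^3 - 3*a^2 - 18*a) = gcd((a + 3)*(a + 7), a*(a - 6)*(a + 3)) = a + 3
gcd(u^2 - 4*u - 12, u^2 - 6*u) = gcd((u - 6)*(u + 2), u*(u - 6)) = u - 6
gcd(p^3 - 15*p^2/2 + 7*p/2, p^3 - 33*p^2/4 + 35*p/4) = p^2 - 7*p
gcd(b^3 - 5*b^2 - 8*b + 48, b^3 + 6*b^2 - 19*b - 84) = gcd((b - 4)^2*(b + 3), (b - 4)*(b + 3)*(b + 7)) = b^2 - b - 12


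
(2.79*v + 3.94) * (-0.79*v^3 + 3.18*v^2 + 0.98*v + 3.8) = -2.2041*v^4 + 5.7596*v^3 + 15.2634*v^2 + 14.4632*v + 14.972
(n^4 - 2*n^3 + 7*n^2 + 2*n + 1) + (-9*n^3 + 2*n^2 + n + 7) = n^4 - 11*n^3 + 9*n^2 + 3*n + 8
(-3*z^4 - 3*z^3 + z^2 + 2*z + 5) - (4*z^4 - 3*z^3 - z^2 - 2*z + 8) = -7*z^4 + 2*z^2 + 4*z - 3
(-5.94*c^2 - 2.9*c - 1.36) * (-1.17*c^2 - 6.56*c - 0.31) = 6.9498*c^4 + 42.3594*c^3 + 22.4566*c^2 + 9.8206*c + 0.4216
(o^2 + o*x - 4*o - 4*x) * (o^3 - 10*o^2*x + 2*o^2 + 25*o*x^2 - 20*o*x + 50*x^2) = o^5 - 9*o^4*x - 2*o^4 + 15*o^3*x^2 + 18*o^3*x - 8*o^3 + 25*o^2*x^3 - 30*o^2*x^2 + 72*o^2*x - 50*o*x^3 - 120*o*x^2 - 200*x^3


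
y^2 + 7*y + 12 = (y + 3)*(y + 4)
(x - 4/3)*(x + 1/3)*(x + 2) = x^3 + x^2 - 22*x/9 - 8/9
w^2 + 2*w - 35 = (w - 5)*(w + 7)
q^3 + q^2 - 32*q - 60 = (q - 6)*(q + 2)*(q + 5)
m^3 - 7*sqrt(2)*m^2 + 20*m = m*(m - 5*sqrt(2))*(m - 2*sqrt(2))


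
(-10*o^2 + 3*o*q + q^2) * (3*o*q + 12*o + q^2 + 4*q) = -30*o^3*q - 120*o^3 - o^2*q^2 - 4*o^2*q + 6*o*q^3 + 24*o*q^2 + q^4 + 4*q^3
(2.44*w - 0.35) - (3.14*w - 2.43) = 2.08 - 0.7*w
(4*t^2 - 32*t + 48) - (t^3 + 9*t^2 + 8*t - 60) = -t^3 - 5*t^2 - 40*t + 108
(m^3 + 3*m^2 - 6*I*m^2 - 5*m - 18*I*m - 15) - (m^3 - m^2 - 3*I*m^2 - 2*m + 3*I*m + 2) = 4*m^2 - 3*I*m^2 - 3*m - 21*I*m - 17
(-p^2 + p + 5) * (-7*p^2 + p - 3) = 7*p^4 - 8*p^3 - 31*p^2 + 2*p - 15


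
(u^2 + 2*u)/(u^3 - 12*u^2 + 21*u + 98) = u/(u^2 - 14*u + 49)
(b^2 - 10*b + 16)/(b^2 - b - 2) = (b - 8)/(b + 1)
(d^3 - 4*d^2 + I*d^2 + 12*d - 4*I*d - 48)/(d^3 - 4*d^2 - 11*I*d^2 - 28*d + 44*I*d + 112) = (d^2 + I*d + 12)/(d^2 - 11*I*d - 28)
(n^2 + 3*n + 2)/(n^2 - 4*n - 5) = (n + 2)/(n - 5)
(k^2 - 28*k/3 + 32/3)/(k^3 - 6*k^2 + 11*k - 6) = (3*k^2 - 28*k + 32)/(3*(k^3 - 6*k^2 + 11*k - 6))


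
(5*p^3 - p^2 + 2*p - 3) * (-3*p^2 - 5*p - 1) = -15*p^5 - 22*p^4 - 6*p^3 + 13*p + 3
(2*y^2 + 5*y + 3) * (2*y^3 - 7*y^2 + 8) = 4*y^5 - 4*y^4 - 29*y^3 - 5*y^2 + 40*y + 24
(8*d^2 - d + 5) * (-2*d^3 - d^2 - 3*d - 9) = -16*d^5 - 6*d^4 - 33*d^3 - 74*d^2 - 6*d - 45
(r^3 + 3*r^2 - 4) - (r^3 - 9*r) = 3*r^2 + 9*r - 4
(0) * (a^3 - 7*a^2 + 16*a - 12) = 0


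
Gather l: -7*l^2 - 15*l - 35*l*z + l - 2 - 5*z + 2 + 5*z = -7*l^2 + l*(-35*z - 14)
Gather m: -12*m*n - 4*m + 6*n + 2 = m*(-12*n - 4) + 6*n + 2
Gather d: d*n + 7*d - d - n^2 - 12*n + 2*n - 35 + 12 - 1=d*(n + 6) - n^2 - 10*n - 24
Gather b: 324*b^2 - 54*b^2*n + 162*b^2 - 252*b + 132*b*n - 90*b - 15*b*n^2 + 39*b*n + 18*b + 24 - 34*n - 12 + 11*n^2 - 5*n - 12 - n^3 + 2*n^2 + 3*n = b^2*(486 - 54*n) + b*(-15*n^2 + 171*n - 324) - n^3 + 13*n^2 - 36*n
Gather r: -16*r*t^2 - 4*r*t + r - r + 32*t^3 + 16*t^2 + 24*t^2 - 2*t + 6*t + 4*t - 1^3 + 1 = r*(-16*t^2 - 4*t) + 32*t^3 + 40*t^2 + 8*t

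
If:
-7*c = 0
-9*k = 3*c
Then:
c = 0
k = 0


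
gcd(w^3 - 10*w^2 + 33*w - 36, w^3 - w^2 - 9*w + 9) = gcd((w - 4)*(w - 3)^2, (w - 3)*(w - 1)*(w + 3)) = w - 3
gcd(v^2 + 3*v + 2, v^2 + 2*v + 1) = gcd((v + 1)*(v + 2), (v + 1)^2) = v + 1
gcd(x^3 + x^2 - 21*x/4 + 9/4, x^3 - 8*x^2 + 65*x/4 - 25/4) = x - 1/2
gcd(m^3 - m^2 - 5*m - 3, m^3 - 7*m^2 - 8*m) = m + 1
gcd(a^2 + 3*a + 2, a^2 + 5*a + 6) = a + 2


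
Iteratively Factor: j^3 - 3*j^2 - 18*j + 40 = (j + 4)*(j^2 - 7*j + 10) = (j - 2)*(j + 4)*(j - 5)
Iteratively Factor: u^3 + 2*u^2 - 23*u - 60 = (u + 4)*(u^2 - 2*u - 15) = (u + 3)*(u + 4)*(u - 5)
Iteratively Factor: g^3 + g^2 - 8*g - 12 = (g + 2)*(g^2 - g - 6) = (g - 3)*(g + 2)*(g + 2)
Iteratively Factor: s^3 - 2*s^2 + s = (s - 1)*(s^2 - s) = s*(s - 1)*(s - 1)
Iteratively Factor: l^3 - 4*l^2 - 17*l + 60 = (l - 5)*(l^2 + l - 12) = (l - 5)*(l + 4)*(l - 3)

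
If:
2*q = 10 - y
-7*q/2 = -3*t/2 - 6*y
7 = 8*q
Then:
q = 7/8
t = -743/24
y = 33/4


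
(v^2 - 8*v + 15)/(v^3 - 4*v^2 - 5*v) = (v - 3)/(v*(v + 1))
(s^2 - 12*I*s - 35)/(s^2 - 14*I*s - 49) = (s - 5*I)/(s - 7*I)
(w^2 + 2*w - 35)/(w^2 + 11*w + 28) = (w - 5)/(w + 4)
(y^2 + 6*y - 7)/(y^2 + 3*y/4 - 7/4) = 4*(y + 7)/(4*y + 7)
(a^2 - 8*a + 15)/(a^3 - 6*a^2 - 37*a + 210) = (a - 3)/(a^2 - a - 42)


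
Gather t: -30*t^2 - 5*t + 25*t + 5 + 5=-30*t^2 + 20*t + 10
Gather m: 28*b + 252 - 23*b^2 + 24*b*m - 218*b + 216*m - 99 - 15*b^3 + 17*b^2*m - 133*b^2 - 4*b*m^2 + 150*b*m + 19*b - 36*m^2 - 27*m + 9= -15*b^3 - 156*b^2 - 171*b + m^2*(-4*b - 36) + m*(17*b^2 + 174*b + 189) + 162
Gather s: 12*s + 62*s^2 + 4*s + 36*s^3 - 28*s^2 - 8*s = 36*s^3 + 34*s^2 + 8*s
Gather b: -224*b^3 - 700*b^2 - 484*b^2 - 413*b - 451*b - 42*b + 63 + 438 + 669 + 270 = -224*b^3 - 1184*b^2 - 906*b + 1440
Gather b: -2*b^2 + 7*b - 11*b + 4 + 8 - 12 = -2*b^2 - 4*b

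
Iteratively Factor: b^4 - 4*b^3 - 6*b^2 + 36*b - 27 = (b + 3)*(b^3 - 7*b^2 + 15*b - 9) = (b - 3)*(b + 3)*(b^2 - 4*b + 3) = (b - 3)*(b - 1)*(b + 3)*(b - 3)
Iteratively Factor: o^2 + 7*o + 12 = (o + 4)*(o + 3)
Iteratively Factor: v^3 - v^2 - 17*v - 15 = (v - 5)*(v^2 + 4*v + 3) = (v - 5)*(v + 3)*(v + 1)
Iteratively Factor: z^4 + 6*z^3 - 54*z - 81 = (z + 3)*(z^3 + 3*z^2 - 9*z - 27) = (z + 3)^2*(z^2 - 9) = (z + 3)^3*(z - 3)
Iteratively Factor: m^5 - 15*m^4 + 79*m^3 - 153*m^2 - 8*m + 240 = (m - 3)*(m^4 - 12*m^3 + 43*m^2 - 24*m - 80) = (m - 5)*(m - 3)*(m^3 - 7*m^2 + 8*m + 16) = (m - 5)*(m - 3)*(m + 1)*(m^2 - 8*m + 16) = (m - 5)*(m - 4)*(m - 3)*(m + 1)*(m - 4)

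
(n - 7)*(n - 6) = n^2 - 13*n + 42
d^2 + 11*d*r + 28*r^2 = (d + 4*r)*(d + 7*r)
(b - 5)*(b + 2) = b^2 - 3*b - 10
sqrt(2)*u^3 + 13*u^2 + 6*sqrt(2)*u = u*(u + 6*sqrt(2))*(sqrt(2)*u + 1)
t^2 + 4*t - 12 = (t - 2)*(t + 6)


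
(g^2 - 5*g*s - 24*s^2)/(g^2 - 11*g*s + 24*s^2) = (-g - 3*s)/(-g + 3*s)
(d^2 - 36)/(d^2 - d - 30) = (d + 6)/(d + 5)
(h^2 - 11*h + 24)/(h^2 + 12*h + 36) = (h^2 - 11*h + 24)/(h^2 + 12*h + 36)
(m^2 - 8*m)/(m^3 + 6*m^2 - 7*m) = (m - 8)/(m^2 + 6*m - 7)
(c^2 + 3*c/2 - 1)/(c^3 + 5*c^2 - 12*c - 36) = (c - 1/2)/(c^2 + 3*c - 18)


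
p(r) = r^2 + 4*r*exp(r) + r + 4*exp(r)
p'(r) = 4*r*exp(r) + 2*r + 8*exp(r) + 1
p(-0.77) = 0.25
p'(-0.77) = 1.74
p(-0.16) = 2.73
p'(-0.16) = 6.95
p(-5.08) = 20.62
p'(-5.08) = -9.24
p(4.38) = 1741.68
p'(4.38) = 2047.23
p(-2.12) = 1.84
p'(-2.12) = -3.30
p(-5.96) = 29.51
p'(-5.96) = -10.96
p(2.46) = 170.51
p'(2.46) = 214.73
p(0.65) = 13.72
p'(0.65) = 22.60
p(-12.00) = 132.00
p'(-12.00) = -23.00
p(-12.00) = 132.00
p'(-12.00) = -23.00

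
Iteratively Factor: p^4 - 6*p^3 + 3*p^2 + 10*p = (p)*(p^3 - 6*p^2 + 3*p + 10) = p*(p - 2)*(p^2 - 4*p - 5) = p*(p - 5)*(p - 2)*(p + 1)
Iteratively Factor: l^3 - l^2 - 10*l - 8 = (l + 1)*(l^2 - 2*l - 8) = (l + 1)*(l + 2)*(l - 4)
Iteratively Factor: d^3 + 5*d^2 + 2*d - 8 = (d + 2)*(d^2 + 3*d - 4) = (d + 2)*(d + 4)*(d - 1)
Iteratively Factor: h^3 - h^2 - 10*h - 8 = (h + 2)*(h^2 - 3*h - 4) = (h + 1)*(h + 2)*(h - 4)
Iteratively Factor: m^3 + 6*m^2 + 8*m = (m)*(m^2 + 6*m + 8) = m*(m + 2)*(m + 4)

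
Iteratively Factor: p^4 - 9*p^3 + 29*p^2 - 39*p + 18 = (p - 2)*(p^3 - 7*p^2 + 15*p - 9) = (p - 2)*(p - 1)*(p^2 - 6*p + 9) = (p - 3)*(p - 2)*(p - 1)*(p - 3)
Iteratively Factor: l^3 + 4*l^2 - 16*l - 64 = (l - 4)*(l^2 + 8*l + 16) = (l - 4)*(l + 4)*(l + 4)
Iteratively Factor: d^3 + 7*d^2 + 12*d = (d)*(d^2 + 7*d + 12) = d*(d + 3)*(d + 4)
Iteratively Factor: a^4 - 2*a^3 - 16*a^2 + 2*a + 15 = (a + 3)*(a^3 - 5*a^2 - a + 5) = (a - 1)*(a + 3)*(a^2 - 4*a - 5) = (a - 5)*(a - 1)*(a + 3)*(a + 1)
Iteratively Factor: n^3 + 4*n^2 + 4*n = (n)*(n^2 + 4*n + 4) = n*(n + 2)*(n + 2)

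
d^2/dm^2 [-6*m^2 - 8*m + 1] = -12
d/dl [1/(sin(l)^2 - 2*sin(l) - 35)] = 2*(1 - sin(l))*cos(l)/((sin(l) - 7)^2*(sin(l) + 5)^2)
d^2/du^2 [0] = 0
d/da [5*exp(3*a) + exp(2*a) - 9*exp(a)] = (15*exp(2*a) + 2*exp(a) - 9)*exp(a)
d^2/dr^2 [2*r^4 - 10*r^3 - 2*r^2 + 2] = 24*r^2 - 60*r - 4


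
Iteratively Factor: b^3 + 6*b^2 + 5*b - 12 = (b - 1)*(b^2 + 7*b + 12) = (b - 1)*(b + 3)*(b + 4)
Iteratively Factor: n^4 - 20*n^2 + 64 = (n + 2)*(n^3 - 2*n^2 - 16*n + 32) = (n + 2)*(n + 4)*(n^2 - 6*n + 8) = (n - 2)*(n + 2)*(n + 4)*(n - 4)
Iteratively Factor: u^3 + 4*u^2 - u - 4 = (u + 1)*(u^2 + 3*u - 4) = (u - 1)*(u + 1)*(u + 4)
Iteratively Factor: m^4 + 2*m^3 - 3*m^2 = (m + 3)*(m^3 - m^2) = m*(m + 3)*(m^2 - m) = m^2*(m + 3)*(m - 1)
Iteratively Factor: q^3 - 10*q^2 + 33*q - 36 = (q - 4)*(q^2 - 6*q + 9) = (q - 4)*(q - 3)*(q - 3)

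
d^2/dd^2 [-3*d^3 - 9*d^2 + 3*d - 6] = -18*d - 18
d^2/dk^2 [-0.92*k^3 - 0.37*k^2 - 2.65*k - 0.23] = -5.52*k - 0.74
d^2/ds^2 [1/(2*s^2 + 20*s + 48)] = (-s^2 - 10*s + 4*(s + 5)^2 - 24)/(s^2 + 10*s + 24)^3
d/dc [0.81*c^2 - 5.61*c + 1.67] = 1.62*c - 5.61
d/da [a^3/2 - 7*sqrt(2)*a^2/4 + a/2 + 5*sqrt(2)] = 3*a^2/2 - 7*sqrt(2)*a/2 + 1/2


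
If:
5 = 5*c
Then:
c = 1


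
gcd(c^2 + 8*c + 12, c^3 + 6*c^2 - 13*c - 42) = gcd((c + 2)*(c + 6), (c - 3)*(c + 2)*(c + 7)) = c + 2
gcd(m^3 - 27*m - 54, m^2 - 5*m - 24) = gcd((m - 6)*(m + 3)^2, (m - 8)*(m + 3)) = m + 3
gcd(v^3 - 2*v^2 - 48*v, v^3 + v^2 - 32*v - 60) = 1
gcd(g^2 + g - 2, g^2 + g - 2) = g^2 + g - 2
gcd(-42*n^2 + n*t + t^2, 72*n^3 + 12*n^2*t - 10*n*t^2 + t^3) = -6*n + t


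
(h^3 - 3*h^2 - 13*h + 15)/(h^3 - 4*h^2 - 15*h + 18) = (h - 5)/(h - 6)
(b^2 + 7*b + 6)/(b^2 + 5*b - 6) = (b + 1)/(b - 1)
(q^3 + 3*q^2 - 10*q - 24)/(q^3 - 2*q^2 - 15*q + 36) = (q + 2)/(q - 3)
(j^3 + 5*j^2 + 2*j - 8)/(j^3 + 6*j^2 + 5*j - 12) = (j + 2)/(j + 3)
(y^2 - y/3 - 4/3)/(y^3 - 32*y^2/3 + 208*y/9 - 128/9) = 3*(y + 1)/(3*y^2 - 28*y + 32)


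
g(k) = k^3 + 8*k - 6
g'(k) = 3*k^2 + 8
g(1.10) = 4.13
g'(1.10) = 11.63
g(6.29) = 293.18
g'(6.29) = 126.69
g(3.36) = 58.81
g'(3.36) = 41.87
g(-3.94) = -98.68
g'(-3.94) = 54.57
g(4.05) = 92.83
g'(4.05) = 57.21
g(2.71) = 35.58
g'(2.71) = 30.03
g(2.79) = 38.04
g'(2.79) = 31.35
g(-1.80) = -26.23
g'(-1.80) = 17.72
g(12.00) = 1818.00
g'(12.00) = 440.00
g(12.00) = 1818.00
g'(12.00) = 440.00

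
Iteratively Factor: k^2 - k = (k)*(k - 1)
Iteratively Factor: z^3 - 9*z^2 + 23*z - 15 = (z - 1)*(z^2 - 8*z + 15) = (z - 5)*(z - 1)*(z - 3)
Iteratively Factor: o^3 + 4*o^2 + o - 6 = (o + 2)*(o^2 + 2*o - 3) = (o + 2)*(o + 3)*(o - 1)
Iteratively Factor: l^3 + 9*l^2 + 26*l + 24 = (l + 2)*(l^2 + 7*l + 12) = (l + 2)*(l + 3)*(l + 4)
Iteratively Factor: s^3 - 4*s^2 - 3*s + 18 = (s + 2)*(s^2 - 6*s + 9) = (s - 3)*(s + 2)*(s - 3)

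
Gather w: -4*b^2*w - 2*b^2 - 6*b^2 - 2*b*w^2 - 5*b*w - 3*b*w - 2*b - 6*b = -8*b^2 - 2*b*w^2 - 8*b + w*(-4*b^2 - 8*b)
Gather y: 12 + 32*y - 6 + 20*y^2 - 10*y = 20*y^2 + 22*y + 6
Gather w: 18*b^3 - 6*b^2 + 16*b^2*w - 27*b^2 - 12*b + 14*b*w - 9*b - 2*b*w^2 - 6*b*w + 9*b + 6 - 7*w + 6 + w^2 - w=18*b^3 - 33*b^2 - 12*b + w^2*(1 - 2*b) + w*(16*b^2 + 8*b - 8) + 12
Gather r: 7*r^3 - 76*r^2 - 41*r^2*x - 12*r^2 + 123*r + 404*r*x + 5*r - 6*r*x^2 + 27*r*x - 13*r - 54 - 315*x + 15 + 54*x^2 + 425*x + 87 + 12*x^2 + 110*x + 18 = 7*r^3 + r^2*(-41*x - 88) + r*(-6*x^2 + 431*x + 115) + 66*x^2 + 220*x + 66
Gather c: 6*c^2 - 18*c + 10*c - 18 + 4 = 6*c^2 - 8*c - 14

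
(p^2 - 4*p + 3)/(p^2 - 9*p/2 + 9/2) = 2*(p - 1)/(2*p - 3)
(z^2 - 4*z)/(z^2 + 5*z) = (z - 4)/(z + 5)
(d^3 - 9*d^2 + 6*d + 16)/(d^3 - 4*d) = (d^2 - 7*d - 8)/(d*(d + 2))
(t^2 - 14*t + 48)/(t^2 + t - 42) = (t - 8)/(t + 7)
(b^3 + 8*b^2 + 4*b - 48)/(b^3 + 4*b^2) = 1 + 4/b - 12/b^2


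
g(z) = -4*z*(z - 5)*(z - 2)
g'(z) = -4*z*(z - 5) - 4*z*(z - 2) - 4*(z - 5)*(z - 2)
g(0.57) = -14.44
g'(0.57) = -11.98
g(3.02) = 24.40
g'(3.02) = 19.68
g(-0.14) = 6.16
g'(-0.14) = -48.08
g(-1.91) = 206.42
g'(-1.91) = -190.74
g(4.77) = 12.16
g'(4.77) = -45.91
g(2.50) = 12.50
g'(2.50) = 25.00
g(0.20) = -6.91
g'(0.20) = -29.28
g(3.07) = 25.36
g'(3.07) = 18.82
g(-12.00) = 11424.00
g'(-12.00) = -2440.00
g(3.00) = 24.00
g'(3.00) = 20.00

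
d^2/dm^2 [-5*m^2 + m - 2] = -10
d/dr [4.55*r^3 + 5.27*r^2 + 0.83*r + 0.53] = 13.65*r^2 + 10.54*r + 0.83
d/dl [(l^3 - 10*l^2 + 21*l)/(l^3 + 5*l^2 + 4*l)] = (15*l^2 - 34*l - 145)/(l^4 + 10*l^3 + 33*l^2 + 40*l + 16)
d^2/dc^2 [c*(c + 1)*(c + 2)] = 6*c + 6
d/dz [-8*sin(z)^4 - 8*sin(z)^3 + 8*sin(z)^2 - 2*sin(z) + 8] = 2*(-16*sin(z)^3 - 12*sin(z)^2 + 8*sin(z) - 1)*cos(z)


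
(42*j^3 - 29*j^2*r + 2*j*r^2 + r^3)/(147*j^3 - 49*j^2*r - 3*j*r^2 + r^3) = (-2*j + r)/(-7*j + r)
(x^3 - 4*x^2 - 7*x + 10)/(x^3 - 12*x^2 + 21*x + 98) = (x^2 - 6*x + 5)/(x^2 - 14*x + 49)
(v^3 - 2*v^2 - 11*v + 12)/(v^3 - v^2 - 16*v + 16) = (v + 3)/(v + 4)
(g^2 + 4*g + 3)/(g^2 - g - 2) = (g + 3)/(g - 2)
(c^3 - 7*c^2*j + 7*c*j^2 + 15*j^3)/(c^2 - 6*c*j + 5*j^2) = (c^2 - 2*c*j - 3*j^2)/(c - j)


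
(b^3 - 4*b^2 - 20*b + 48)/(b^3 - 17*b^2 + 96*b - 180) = (b^2 + 2*b - 8)/(b^2 - 11*b + 30)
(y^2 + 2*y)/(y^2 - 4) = y/(y - 2)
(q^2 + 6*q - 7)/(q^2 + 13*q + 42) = (q - 1)/(q + 6)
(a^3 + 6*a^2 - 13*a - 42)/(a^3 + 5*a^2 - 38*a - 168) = (a^2 - a - 6)/(a^2 - 2*a - 24)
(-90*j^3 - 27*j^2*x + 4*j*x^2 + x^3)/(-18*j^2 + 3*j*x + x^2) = (-15*j^2 - 2*j*x + x^2)/(-3*j + x)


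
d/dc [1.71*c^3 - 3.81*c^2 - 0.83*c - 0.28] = 5.13*c^2 - 7.62*c - 0.83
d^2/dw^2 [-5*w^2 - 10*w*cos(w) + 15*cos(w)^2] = 10*w*cos(w) + 60*sin(w)^2 + 20*sin(w) - 40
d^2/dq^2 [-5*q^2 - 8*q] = -10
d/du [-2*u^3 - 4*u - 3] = -6*u^2 - 4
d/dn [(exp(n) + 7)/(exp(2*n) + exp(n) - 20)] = (-(exp(n) + 7)*(2*exp(n) + 1) + exp(2*n) + exp(n) - 20)*exp(n)/(exp(2*n) + exp(n) - 20)^2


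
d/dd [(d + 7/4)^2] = 2*d + 7/2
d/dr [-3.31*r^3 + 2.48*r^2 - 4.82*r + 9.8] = -9.93*r^2 + 4.96*r - 4.82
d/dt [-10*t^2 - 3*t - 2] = -20*t - 3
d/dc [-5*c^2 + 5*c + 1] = 5 - 10*c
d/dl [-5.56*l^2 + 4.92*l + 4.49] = 4.92 - 11.12*l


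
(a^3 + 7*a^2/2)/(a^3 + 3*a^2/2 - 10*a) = a*(2*a + 7)/(2*a^2 + 3*a - 20)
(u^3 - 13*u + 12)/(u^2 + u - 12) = u - 1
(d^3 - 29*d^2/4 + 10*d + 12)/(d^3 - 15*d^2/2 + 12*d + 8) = (4*d + 3)/(2*(2*d + 1))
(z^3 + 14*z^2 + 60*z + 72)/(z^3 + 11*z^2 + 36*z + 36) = (z + 6)/(z + 3)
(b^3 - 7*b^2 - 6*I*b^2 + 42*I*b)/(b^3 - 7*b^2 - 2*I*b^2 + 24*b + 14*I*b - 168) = b/(b + 4*I)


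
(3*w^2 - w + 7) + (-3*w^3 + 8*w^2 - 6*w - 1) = -3*w^3 + 11*w^2 - 7*w + 6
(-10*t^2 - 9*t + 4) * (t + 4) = -10*t^3 - 49*t^2 - 32*t + 16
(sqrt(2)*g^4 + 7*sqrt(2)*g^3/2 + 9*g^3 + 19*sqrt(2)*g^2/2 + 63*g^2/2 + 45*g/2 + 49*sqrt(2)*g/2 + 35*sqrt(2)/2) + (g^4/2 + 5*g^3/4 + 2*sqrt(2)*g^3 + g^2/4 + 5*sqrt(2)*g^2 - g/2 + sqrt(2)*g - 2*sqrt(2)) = g^4/2 + sqrt(2)*g^4 + 11*sqrt(2)*g^3/2 + 41*g^3/4 + 29*sqrt(2)*g^2/2 + 127*g^2/4 + 22*g + 51*sqrt(2)*g/2 + 31*sqrt(2)/2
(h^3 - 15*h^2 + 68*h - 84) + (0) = h^3 - 15*h^2 + 68*h - 84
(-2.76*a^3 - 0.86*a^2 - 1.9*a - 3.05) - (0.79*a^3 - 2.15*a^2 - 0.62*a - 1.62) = -3.55*a^3 + 1.29*a^2 - 1.28*a - 1.43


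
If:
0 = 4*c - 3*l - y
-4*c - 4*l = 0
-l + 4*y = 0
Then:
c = 0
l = 0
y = 0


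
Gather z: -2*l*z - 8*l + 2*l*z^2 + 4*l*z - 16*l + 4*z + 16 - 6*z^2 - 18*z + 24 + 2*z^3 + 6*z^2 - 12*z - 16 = 2*l*z^2 - 24*l + 2*z^3 + z*(2*l - 26) + 24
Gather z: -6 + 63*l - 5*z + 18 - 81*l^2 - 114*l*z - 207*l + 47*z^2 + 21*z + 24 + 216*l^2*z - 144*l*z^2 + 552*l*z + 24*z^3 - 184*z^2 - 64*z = -81*l^2 - 144*l + 24*z^3 + z^2*(-144*l - 137) + z*(216*l^2 + 438*l - 48) + 36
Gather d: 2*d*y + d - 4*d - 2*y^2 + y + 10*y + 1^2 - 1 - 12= d*(2*y - 3) - 2*y^2 + 11*y - 12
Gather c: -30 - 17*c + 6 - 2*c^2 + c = -2*c^2 - 16*c - 24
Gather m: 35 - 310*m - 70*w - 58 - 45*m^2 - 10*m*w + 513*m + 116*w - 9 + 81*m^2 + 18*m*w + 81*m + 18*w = 36*m^2 + m*(8*w + 284) + 64*w - 32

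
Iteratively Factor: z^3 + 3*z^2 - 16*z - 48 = (z + 4)*(z^2 - z - 12) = (z + 3)*(z + 4)*(z - 4)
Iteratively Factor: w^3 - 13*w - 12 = (w + 3)*(w^2 - 3*w - 4) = (w + 1)*(w + 3)*(w - 4)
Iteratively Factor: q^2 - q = (q)*(q - 1)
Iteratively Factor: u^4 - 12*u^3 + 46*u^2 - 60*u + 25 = (u - 5)*(u^3 - 7*u^2 + 11*u - 5) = (u - 5)^2*(u^2 - 2*u + 1) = (u - 5)^2*(u - 1)*(u - 1)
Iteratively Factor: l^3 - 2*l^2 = (l - 2)*(l^2) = l*(l - 2)*(l)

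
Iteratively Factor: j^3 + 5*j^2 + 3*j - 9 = (j - 1)*(j^2 + 6*j + 9) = (j - 1)*(j + 3)*(j + 3)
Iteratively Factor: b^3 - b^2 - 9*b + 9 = (b - 1)*(b^2 - 9) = (b - 3)*(b - 1)*(b + 3)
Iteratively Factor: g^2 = (g)*(g)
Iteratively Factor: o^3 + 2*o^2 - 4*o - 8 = (o + 2)*(o^2 - 4) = (o + 2)^2*(o - 2)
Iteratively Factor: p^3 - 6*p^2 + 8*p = (p)*(p^2 - 6*p + 8) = p*(p - 4)*(p - 2)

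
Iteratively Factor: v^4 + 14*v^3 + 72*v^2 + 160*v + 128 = (v + 4)*(v^3 + 10*v^2 + 32*v + 32) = (v + 4)^2*(v^2 + 6*v + 8) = (v + 2)*(v + 4)^2*(v + 4)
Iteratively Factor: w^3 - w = (w + 1)*(w^2 - w) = (w - 1)*(w + 1)*(w)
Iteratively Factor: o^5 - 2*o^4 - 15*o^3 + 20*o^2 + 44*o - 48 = (o + 3)*(o^4 - 5*o^3 + 20*o - 16) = (o - 2)*(o + 3)*(o^3 - 3*o^2 - 6*o + 8) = (o - 2)*(o - 1)*(o + 3)*(o^2 - 2*o - 8) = (o - 2)*(o - 1)*(o + 2)*(o + 3)*(o - 4)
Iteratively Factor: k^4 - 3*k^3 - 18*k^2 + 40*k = (k + 4)*(k^3 - 7*k^2 + 10*k) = (k - 5)*(k + 4)*(k^2 - 2*k) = (k - 5)*(k - 2)*(k + 4)*(k)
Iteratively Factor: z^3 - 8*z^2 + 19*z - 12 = (z - 4)*(z^2 - 4*z + 3) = (z - 4)*(z - 3)*(z - 1)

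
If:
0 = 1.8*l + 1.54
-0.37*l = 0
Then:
No Solution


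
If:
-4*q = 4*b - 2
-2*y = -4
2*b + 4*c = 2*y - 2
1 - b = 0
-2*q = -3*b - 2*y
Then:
No Solution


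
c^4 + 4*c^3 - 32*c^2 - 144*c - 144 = (c - 6)*(c + 2)^2*(c + 6)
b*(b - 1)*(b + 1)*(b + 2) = b^4 + 2*b^3 - b^2 - 2*b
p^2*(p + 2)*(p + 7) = p^4 + 9*p^3 + 14*p^2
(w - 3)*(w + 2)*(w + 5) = w^3 + 4*w^2 - 11*w - 30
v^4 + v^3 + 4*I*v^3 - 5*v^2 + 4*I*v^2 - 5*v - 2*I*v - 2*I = (v + 1)*(v + I)^2*(v + 2*I)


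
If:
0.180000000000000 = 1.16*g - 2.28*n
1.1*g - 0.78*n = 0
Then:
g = -0.09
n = -0.12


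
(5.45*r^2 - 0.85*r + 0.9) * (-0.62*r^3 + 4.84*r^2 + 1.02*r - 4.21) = -3.379*r^5 + 26.905*r^4 + 0.887*r^3 - 19.4555*r^2 + 4.4965*r - 3.789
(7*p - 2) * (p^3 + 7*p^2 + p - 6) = 7*p^4 + 47*p^3 - 7*p^2 - 44*p + 12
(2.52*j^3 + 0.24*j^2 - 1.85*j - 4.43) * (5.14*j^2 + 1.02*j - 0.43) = 12.9528*j^5 + 3.804*j^4 - 10.3478*j^3 - 24.7604*j^2 - 3.7231*j + 1.9049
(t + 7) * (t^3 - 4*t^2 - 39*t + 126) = t^4 + 3*t^3 - 67*t^2 - 147*t + 882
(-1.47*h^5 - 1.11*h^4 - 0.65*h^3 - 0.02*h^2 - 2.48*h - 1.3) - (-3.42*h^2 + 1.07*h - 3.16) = -1.47*h^5 - 1.11*h^4 - 0.65*h^3 + 3.4*h^2 - 3.55*h + 1.86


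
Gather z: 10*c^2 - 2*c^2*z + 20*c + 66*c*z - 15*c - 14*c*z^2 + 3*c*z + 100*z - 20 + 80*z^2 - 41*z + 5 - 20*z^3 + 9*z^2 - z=10*c^2 + 5*c - 20*z^3 + z^2*(89 - 14*c) + z*(-2*c^2 + 69*c + 58) - 15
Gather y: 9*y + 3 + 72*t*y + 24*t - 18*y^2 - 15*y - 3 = 24*t - 18*y^2 + y*(72*t - 6)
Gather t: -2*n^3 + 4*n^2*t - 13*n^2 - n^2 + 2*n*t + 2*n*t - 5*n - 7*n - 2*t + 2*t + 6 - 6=-2*n^3 - 14*n^2 - 12*n + t*(4*n^2 + 4*n)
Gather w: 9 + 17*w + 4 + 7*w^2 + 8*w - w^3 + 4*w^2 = -w^3 + 11*w^2 + 25*w + 13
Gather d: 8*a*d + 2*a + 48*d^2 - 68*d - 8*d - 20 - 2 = 2*a + 48*d^2 + d*(8*a - 76) - 22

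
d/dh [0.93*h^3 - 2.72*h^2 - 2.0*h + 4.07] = 2.79*h^2 - 5.44*h - 2.0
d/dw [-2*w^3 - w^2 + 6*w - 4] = -6*w^2 - 2*w + 6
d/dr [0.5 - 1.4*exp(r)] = -1.4*exp(r)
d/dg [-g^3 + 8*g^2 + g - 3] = -3*g^2 + 16*g + 1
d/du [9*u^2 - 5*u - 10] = 18*u - 5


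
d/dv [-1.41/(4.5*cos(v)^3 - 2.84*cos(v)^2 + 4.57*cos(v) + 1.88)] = (-19.035*cos(v)^2 + 8.0088*cos(v) - 6.4437)*sin(v)/(4.5*cos(v)^3 - 2.84*cos(v)^2 + 4.57*cos(v) + 1.88)^2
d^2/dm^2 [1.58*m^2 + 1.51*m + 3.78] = 3.16000000000000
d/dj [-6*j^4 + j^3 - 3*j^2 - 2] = 3*j*(-8*j^2 + j - 2)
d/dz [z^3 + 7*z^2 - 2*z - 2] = 3*z^2 + 14*z - 2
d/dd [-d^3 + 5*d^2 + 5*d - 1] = -3*d^2 + 10*d + 5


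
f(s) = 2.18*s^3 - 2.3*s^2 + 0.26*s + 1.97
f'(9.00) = 488.60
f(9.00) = 1407.23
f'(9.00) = 488.60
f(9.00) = 1407.23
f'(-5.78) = 245.34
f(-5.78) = -497.33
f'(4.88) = 133.56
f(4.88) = 201.81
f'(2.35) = 25.57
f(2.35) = 18.17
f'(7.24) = 309.77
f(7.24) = 710.61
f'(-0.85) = 8.90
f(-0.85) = -1.25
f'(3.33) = 57.46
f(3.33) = 57.83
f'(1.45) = 7.34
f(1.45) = 4.16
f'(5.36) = 163.50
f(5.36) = 272.99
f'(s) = 6.54*s^2 - 4.6*s + 0.26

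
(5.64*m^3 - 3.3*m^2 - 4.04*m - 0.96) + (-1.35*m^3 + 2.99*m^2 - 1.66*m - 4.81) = 4.29*m^3 - 0.31*m^2 - 5.7*m - 5.77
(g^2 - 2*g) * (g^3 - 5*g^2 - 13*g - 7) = g^5 - 7*g^4 - 3*g^3 + 19*g^2 + 14*g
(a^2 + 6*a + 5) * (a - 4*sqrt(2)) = a^3 - 4*sqrt(2)*a^2 + 6*a^2 - 24*sqrt(2)*a + 5*a - 20*sqrt(2)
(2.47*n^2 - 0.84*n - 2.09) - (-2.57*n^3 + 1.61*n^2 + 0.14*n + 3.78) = 2.57*n^3 + 0.86*n^2 - 0.98*n - 5.87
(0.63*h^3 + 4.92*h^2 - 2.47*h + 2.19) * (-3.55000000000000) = -2.2365*h^3 - 17.466*h^2 + 8.7685*h - 7.7745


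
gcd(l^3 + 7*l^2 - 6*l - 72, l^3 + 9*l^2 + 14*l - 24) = l^2 + 10*l + 24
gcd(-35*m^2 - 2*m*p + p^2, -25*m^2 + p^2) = 5*m + p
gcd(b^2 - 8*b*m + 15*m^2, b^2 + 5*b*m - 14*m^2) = 1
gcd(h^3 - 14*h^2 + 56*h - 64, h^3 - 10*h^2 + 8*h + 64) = h^2 - 12*h + 32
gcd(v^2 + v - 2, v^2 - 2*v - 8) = v + 2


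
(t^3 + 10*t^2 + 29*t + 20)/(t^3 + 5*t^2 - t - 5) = (t + 4)/(t - 1)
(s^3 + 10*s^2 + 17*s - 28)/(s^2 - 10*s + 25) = (s^3 + 10*s^2 + 17*s - 28)/(s^2 - 10*s + 25)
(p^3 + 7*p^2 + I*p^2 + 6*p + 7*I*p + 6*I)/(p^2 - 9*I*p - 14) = (p^3 + p^2*(7 + I) + p*(6 + 7*I) + 6*I)/(p^2 - 9*I*p - 14)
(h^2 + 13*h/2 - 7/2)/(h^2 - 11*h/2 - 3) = (-2*h^2 - 13*h + 7)/(-2*h^2 + 11*h + 6)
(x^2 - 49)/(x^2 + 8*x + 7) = (x - 7)/(x + 1)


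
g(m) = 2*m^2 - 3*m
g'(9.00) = 33.00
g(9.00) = 135.00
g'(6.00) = 21.00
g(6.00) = 54.00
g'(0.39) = -1.44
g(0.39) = -0.87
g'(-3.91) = -18.64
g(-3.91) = 42.31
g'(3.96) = 12.84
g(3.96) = 19.48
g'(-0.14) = -3.56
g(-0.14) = 0.46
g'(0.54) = -0.84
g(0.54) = -1.04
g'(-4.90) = -22.60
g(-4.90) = 62.72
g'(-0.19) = -3.76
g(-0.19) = 0.64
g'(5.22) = 17.88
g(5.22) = 38.84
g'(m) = 4*m - 3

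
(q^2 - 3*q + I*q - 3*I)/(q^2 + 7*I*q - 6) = (q - 3)/(q + 6*I)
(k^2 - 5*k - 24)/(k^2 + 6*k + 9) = (k - 8)/(k + 3)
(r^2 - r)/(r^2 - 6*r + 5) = r/(r - 5)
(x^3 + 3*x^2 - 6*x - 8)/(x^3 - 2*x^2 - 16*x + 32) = (x + 1)/(x - 4)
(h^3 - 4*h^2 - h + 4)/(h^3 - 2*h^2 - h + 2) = (h - 4)/(h - 2)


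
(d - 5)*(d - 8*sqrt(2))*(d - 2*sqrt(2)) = d^3 - 10*sqrt(2)*d^2 - 5*d^2 + 32*d + 50*sqrt(2)*d - 160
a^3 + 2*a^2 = a^2*(a + 2)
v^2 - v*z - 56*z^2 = (v - 8*z)*(v + 7*z)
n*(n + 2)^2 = n^3 + 4*n^2 + 4*n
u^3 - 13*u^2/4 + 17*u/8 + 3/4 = (u - 2)*(u - 3/2)*(u + 1/4)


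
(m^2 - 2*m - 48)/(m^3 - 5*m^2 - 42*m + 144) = 1/(m - 3)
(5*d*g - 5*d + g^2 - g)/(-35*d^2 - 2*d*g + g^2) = (1 - g)/(7*d - g)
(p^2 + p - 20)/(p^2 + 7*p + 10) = (p - 4)/(p + 2)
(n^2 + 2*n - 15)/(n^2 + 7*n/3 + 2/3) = 3*(n^2 + 2*n - 15)/(3*n^2 + 7*n + 2)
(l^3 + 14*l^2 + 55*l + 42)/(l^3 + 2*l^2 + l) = (l^2 + 13*l + 42)/(l*(l + 1))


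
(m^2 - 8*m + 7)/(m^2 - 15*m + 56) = (m - 1)/(m - 8)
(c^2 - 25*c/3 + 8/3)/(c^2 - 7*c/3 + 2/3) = (c - 8)/(c - 2)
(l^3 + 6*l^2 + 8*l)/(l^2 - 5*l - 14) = l*(l + 4)/(l - 7)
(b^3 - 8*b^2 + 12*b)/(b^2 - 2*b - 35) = b*(-b^2 + 8*b - 12)/(-b^2 + 2*b + 35)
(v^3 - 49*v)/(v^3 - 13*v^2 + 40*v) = (v^2 - 49)/(v^2 - 13*v + 40)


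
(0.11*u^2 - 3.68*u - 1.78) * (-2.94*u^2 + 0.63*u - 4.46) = -0.3234*u^4 + 10.8885*u^3 + 2.4242*u^2 + 15.2914*u + 7.9388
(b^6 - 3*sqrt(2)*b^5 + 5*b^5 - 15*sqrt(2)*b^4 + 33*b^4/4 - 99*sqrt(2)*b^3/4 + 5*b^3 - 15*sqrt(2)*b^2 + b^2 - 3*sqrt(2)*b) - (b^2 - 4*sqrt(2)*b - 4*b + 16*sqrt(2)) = b^6 - 3*sqrt(2)*b^5 + 5*b^5 - 15*sqrt(2)*b^4 + 33*b^4/4 - 99*sqrt(2)*b^3/4 + 5*b^3 - 15*sqrt(2)*b^2 + sqrt(2)*b + 4*b - 16*sqrt(2)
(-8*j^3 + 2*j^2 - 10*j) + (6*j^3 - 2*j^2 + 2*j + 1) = -2*j^3 - 8*j + 1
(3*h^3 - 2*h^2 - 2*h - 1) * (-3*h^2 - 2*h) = -9*h^5 + 10*h^3 + 7*h^2 + 2*h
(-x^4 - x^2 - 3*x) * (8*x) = -8*x^5 - 8*x^3 - 24*x^2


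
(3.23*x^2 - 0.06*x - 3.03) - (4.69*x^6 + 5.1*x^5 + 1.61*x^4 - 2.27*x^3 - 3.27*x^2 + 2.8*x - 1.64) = -4.69*x^6 - 5.1*x^5 - 1.61*x^4 + 2.27*x^3 + 6.5*x^2 - 2.86*x - 1.39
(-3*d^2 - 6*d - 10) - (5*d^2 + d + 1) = -8*d^2 - 7*d - 11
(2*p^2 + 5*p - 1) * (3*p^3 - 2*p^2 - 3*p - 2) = 6*p^5 + 11*p^4 - 19*p^3 - 17*p^2 - 7*p + 2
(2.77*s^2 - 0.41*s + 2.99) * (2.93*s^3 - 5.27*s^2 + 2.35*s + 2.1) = 8.1161*s^5 - 15.7992*s^4 + 17.4309*s^3 - 10.9038*s^2 + 6.1655*s + 6.279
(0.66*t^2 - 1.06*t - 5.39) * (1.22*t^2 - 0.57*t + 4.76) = 0.8052*t^4 - 1.6694*t^3 - 2.83*t^2 - 1.9733*t - 25.6564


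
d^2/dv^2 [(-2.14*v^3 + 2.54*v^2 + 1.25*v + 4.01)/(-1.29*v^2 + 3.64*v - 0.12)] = (-1.4210854715202e-14*v^4 + 28.031846*v^3 - 43.287606*v^2 + 114.322032*v - 106.185448)/(2.146689*v^6 - 18.171972*v^5 + 51.875028*v^4 - 51.609376*v^3 + 4.825584*v^2 - 0.157248*v + 0.001728)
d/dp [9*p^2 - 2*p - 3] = 18*p - 2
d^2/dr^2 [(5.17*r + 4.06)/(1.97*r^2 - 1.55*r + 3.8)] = ((0.0306000000000033 - 61.1094*r)*(1.97*r^2 - 1.55*r + 3.8) + (3.94*r - 1.55)*(5.17*r + 4.06)*(7.88*r - 3.1))/(1.97*r^2 - 1.55*r + 3.8)^3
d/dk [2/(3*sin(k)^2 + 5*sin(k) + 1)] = -2*(6*sin(k) + 5)*cos(k)/(3*sin(k)^2 + 5*sin(k) + 1)^2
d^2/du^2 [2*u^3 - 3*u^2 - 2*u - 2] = 12*u - 6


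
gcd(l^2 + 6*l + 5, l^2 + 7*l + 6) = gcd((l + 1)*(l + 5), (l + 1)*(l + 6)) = l + 1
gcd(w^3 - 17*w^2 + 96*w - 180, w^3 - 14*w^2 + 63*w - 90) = w^2 - 11*w + 30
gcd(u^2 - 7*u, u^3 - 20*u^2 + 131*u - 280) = u - 7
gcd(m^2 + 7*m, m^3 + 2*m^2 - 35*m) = m^2 + 7*m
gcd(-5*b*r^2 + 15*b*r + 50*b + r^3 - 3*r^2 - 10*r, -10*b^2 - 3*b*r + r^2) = -5*b + r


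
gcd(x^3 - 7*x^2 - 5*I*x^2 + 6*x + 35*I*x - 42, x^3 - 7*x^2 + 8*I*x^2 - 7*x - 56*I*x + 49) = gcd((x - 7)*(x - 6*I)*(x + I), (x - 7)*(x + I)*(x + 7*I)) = x^2 + x*(-7 + I) - 7*I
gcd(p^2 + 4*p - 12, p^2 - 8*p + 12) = p - 2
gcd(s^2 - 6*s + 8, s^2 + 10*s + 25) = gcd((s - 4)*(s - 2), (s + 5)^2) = 1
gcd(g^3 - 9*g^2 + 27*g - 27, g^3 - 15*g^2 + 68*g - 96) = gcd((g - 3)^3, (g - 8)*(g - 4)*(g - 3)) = g - 3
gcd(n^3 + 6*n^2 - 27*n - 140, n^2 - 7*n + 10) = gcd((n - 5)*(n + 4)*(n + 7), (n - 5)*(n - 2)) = n - 5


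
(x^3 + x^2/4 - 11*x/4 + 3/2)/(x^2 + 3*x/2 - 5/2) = (4*x^2 + 5*x - 6)/(2*(2*x + 5))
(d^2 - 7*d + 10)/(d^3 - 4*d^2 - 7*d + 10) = (d - 2)/(d^2 + d - 2)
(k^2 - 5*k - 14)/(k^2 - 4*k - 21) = (k + 2)/(k + 3)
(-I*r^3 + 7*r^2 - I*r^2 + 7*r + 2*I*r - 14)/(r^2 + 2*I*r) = (-I*r^3 + r^2*(7 - I) + r*(7 + 2*I) - 14)/(r*(r + 2*I))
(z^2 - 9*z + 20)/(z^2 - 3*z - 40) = (-z^2 + 9*z - 20)/(-z^2 + 3*z + 40)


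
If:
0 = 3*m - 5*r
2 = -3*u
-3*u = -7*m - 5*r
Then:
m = -1/5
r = -3/25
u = -2/3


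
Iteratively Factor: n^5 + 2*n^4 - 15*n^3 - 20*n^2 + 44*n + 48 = (n - 2)*(n^4 + 4*n^3 - 7*n^2 - 34*n - 24) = (n - 3)*(n - 2)*(n^3 + 7*n^2 + 14*n + 8) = (n - 3)*(n - 2)*(n + 4)*(n^2 + 3*n + 2) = (n - 3)*(n - 2)*(n + 2)*(n + 4)*(n + 1)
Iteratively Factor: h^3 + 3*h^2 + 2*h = (h + 2)*(h^2 + h) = h*(h + 2)*(h + 1)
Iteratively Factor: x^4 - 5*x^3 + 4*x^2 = (x - 1)*(x^3 - 4*x^2) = x*(x - 1)*(x^2 - 4*x) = x*(x - 4)*(x - 1)*(x)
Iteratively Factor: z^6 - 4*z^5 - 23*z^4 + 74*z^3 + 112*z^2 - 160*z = (z - 4)*(z^5 - 23*z^3 - 18*z^2 + 40*z) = (z - 4)*(z + 4)*(z^4 - 4*z^3 - 7*z^2 + 10*z) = (z - 5)*(z - 4)*(z + 4)*(z^3 + z^2 - 2*z) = z*(z - 5)*(z - 4)*(z + 4)*(z^2 + z - 2) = z*(z - 5)*(z - 4)*(z + 2)*(z + 4)*(z - 1)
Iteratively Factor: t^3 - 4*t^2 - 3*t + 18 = (t - 3)*(t^2 - t - 6) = (t - 3)*(t + 2)*(t - 3)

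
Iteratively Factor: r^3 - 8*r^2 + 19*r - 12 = (r - 1)*(r^2 - 7*r + 12) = (r - 4)*(r - 1)*(r - 3)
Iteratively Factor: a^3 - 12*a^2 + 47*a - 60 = (a - 5)*(a^2 - 7*a + 12) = (a - 5)*(a - 3)*(a - 4)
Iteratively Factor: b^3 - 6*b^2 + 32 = (b + 2)*(b^2 - 8*b + 16) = (b - 4)*(b + 2)*(b - 4)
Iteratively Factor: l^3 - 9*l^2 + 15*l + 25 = (l - 5)*(l^2 - 4*l - 5) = (l - 5)^2*(l + 1)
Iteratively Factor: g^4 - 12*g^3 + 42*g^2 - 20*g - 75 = (g - 5)*(g^3 - 7*g^2 + 7*g + 15) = (g - 5)^2*(g^2 - 2*g - 3) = (g - 5)^2*(g - 3)*(g + 1)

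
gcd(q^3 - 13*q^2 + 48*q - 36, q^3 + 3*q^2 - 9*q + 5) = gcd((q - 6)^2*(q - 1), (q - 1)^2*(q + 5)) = q - 1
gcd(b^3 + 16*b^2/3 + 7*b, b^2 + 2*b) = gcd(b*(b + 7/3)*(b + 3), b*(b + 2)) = b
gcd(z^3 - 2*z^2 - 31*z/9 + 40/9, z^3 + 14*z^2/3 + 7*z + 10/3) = z + 5/3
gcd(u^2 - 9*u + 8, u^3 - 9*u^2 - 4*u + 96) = u - 8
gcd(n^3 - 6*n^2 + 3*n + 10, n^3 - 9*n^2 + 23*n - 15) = n - 5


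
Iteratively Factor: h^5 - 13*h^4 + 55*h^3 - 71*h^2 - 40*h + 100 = (h - 5)*(h^4 - 8*h^3 + 15*h^2 + 4*h - 20) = (h - 5)*(h - 2)*(h^3 - 6*h^2 + 3*h + 10) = (h - 5)*(h - 2)*(h + 1)*(h^2 - 7*h + 10) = (h - 5)*(h - 2)^2*(h + 1)*(h - 5)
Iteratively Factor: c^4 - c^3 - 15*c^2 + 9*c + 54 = (c - 3)*(c^3 + 2*c^2 - 9*c - 18) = (c - 3)^2*(c^2 + 5*c + 6) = (c - 3)^2*(c + 3)*(c + 2)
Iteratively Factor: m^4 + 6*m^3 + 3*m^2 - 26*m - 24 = (m + 3)*(m^3 + 3*m^2 - 6*m - 8) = (m + 3)*(m + 4)*(m^2 - m - 2) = (m + 1)*(m + 3)*(m + 4)*(m - 2)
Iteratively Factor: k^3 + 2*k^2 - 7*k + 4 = (k - 1)*(k^2 + 3*k - 4) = (k - 1)^2*(k + 4)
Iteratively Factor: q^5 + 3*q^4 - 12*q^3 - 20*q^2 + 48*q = (q + 4)*(q^4 - q^3 - 8*q^2 + 12*q) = (q - 2)*(q + 4)*(q^3 + q^2 - 6*q) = q*(q - 2)*(q + 4)*(q^2 + q - 6) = q*(q - 2)*(q + 3)*(q + 4)*(q - 2)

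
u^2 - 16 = (u - 4)*(u + 4)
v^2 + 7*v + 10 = (v + 2)*(v + 5)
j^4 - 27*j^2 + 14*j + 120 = (j - 4)*(j - 3)*(j + 2)*(j + 5)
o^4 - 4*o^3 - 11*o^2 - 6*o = o*(o - 6)*(o + 1)^2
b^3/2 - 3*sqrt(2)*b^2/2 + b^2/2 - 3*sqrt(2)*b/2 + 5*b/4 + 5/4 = (b/2 + 1/2)*(b - 5*sqrt(2)/2)*(b - sqrt(2)/2)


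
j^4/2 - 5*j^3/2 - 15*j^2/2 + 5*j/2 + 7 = (j/2 + 1)*(j - 7)*(j - 1)*(j + 1)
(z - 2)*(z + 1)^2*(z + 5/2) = z^4 + 5*z^3/2 - 3*z^2 - 19*z/2 - 5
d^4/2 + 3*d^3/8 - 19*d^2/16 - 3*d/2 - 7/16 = (d/2 + 1/2)*(d - 7/4)*(d + 1/2)*(d + 1)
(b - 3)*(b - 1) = b^2 - 4*b + 3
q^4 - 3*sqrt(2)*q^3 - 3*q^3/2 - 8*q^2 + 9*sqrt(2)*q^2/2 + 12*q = q*(q - 3/2)*(q - 4*sqrt(2))*(q + sqrt(2))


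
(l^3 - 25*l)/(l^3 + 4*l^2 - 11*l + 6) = l*(l^2 - 25)/(l^3 + 4*l^2 - 11*l + 6)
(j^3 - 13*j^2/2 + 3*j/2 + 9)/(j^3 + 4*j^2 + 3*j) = (j^2 - 15*j/2 + 9)/(j*(j + 3))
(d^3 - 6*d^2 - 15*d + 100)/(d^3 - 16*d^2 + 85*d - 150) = (d + 4)/(d - 6)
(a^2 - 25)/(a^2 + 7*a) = (a^2 - 25)/(a*(a + 7))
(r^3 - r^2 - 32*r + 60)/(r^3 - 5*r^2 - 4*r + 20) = (r + 6)/(r + 2)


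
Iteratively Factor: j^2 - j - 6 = (j + 2)*(j - 3)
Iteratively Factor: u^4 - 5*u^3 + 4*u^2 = (u - 1)*(u^3 - 4*u^2) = u*(u - 1)*(u^2 - 4*u) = u^2*(u - 1)*(u - 4)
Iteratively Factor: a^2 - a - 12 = (a - 4)*(a + 3)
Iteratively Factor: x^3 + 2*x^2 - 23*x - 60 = (x - 5)*(x^2 + 7*x + 12) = (x - 5)*(x + 3)*(x + 4)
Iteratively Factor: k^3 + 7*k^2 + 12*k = (k + 4)*(k^2 + 3*k) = (k + 3)*(k + 4)*(k)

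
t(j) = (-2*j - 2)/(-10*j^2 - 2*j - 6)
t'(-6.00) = 0.00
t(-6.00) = -0.03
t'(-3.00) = -0.00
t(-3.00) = -0.04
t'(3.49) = -0.02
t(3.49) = 0.07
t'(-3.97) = -0.01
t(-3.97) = -0.04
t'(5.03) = -0.01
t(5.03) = 0.04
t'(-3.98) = -0.01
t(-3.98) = -0.04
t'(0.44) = -0.17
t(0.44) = 0.33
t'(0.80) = -0.19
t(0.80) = 0.26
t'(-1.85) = 0.01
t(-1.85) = -0.05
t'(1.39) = -0.11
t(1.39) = 0.17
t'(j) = (-2*j - 2)*(20*j + 2)/(-10*j^2 - 2*j - 6)^2 - 2/(-10*j^2 - 2*j - 6) = (5*j^2 + j - (j + 1)*(10*j + 1) + 3)/(5*j^2 + j + 3)^2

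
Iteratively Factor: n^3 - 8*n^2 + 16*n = (n - 4)*(n^2 - 4*n) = (n - 4)^2*(n)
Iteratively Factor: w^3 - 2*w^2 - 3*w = (w - 3)*(w^2 + w) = (w - 3)*(w + 1)*(w)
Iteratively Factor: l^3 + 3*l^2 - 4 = (l + 2)*(l^2 + l - 2) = (l - 1)*(l + 2)*(l + 2)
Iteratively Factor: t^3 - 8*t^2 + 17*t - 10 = (t - 2)*(t^2 - 6*t + 5) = (t - 2)*(t - 1)*(t - 5)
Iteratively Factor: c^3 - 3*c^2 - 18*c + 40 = (c - 2)*(c^2 - c - 20) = (c - 2)*(c + 4)*(c - 5)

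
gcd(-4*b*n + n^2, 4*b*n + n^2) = n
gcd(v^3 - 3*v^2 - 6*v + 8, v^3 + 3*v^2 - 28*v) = v - 4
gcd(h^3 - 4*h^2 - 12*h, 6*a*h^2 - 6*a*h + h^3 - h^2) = h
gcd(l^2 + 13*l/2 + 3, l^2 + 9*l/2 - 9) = l + 6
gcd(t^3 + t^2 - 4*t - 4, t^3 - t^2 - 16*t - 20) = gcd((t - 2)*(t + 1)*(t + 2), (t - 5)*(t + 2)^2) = t + 2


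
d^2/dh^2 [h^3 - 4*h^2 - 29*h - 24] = 6*h - 8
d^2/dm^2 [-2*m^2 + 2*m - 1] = -4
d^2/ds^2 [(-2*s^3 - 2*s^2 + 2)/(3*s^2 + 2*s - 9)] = 100*(-s^3 - 9*s - 2)/(27*s^6 + 54*s^5 - 207*s^4 - 316*s^3 + 621*s^2 + 486*s - 729)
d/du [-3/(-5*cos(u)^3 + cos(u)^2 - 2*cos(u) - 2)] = 3*(15*cos(u)^2 - 2*cos(u) + 2)*sin(u)/(5*cos(u)^3 - cos(u)^2 + 2*cos(u) + 2)^2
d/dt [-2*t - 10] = -2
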